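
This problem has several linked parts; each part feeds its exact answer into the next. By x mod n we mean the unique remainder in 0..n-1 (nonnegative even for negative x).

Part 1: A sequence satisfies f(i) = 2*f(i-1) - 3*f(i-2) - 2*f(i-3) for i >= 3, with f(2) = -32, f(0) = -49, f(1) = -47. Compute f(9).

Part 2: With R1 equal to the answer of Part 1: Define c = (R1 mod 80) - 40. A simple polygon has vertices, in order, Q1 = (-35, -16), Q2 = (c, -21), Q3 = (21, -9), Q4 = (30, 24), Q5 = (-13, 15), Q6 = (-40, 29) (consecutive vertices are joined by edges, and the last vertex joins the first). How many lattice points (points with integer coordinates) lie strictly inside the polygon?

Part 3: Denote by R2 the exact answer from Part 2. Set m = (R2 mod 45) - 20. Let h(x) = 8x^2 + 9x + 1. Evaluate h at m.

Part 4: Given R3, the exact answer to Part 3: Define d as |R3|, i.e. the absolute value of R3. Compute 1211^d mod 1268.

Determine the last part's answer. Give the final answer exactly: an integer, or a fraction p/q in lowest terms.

Part 1: f(3) = 2*(-32) - 3*(-47) - 2*(-49) = 175; iterating: f(3)=175, f(4)=540, f(5)=619, f(6)=-732, f(7)=-4401, f(8)=-7844, f(9)=-1021; answer -1021
Part 2: R1 = -1021; c = -21; cross terms: (-35*-21 - -21*-16)=399, (-21*-9 - 21*-21)=630, (21*24 - 30*-9)=774, (30*15 - -13*24)=762, (-13*29 - -40*15)=223, (-40*-16 - -35*29)=1655; twice the area = |4443| = 4443; area = 4443/2; boundary points = 1 + 6 + 3 + 1 + 1 + 5 = 17; strictly interior points = area - boundary/2 + 1 = 2214; answer 2214
Part 3: R2 = 2214; m = -11; 8*(-11)^2 + 9*(-11)^1 + 1 = (968) + (-99) + (1) = 870; answer 870
Part 4: R3 = 870; d = 870; squarings mod 1268: 1211^1=1211, 1211^2=713, 1211^4=1169, 1211^8=925, 1211^16=993, 1211^32=813, 1211^64=341, 1211^128=893, 1211^256=1145, 1211^512=1181; 1211^870 = 1211^2 * 1211^4 * 1211^32 * 1211^64 * 1211^256 * 1211^512 = 57 (mod 1268); answer 57

57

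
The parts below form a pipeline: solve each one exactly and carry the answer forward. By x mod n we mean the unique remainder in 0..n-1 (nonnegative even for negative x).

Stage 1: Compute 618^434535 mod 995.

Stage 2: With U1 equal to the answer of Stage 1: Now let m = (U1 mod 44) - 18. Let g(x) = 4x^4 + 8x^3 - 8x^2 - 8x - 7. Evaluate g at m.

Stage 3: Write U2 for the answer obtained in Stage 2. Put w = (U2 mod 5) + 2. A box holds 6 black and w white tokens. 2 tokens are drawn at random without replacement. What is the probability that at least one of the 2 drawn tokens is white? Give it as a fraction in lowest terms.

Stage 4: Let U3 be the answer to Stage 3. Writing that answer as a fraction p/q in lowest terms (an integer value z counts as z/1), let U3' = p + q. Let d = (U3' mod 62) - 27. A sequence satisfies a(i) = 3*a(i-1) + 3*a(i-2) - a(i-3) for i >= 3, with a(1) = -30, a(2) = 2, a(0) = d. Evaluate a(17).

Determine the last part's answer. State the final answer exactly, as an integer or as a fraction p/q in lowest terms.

Stage 1: squarings mod 995: 618^1=618, 618^2=839, 618^4=456, 618^8=976, 618^16=361, 618^32=971, 618^64=576, 618^128=441, 618^256=456, 618^512=976, 618^1024=361, 618^2048=971, 618^4096=576, 618^8192=441, 618^16384=456, 618^32768=976, 618^65536=361, 618^131072=971, 618^262144=576; 618^434535 = 618^1 * 618^2 * 618^4 * 618^32 * 618^64 * 618^256 * 618^8192 * 618^32768 * 618^131072 * 618^262144 = 292 (mod 995); answer 292
Stage 2: U1 = 292; m = 10; 4*(10)^4 + 8*(10)^3 - 8*(10)^2 - 8*(10)^1 - 7 = (40000) + (8000) + (-800) + (-80) + (-7) = 47113; answer 47113
Stage 3: U2 = 47113; w = 5; total draws C(11,2) = 55; complement C(6,2) = 15; favorable 55 - 15 = 40; P = 8/11; answer 8/11
Stage 4: U3 = 8/11; threaded value p + q = 19; d = -8; a(3) = 3*(2) + 3*(-30) - 1*(-8) = -76; iterating: a(3)=-76, a(4)=-192, a(5)=-806, a(6)=-2918, a(7)=-10980, a(8)=-40888, a(9)=-152686, a(10)=-569742, a(11)=-2126396, a(12)=-7935728, a(13)=-29616630, a(14)=-110530678, a(15)=-412506196, a(16)=-1539493992, a(17)=-5745469886; answer -5745469886

-5745469886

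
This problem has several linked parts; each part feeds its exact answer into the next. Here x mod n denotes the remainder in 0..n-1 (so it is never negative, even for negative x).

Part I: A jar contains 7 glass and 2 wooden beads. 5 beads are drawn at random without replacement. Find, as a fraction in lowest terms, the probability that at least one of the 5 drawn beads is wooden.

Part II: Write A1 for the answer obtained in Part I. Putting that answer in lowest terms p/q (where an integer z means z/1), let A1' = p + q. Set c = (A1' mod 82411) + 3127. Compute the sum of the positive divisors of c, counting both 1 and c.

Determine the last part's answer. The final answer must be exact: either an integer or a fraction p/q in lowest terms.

Part I: total draws C(9,5) = 126; complement C(7,5) = 21; favorable 126 - 21 = 105; P = 5/6; answer 5/6
Part II: A1 = 5/6; threaded value p + q = 11; c = 3138; 3138 = 2 * 3 * 523; sigma = (1 + 2) * (1 + 3) * (1 + 523) = 3 * 4 * 524 = 6288; answer 6288

6288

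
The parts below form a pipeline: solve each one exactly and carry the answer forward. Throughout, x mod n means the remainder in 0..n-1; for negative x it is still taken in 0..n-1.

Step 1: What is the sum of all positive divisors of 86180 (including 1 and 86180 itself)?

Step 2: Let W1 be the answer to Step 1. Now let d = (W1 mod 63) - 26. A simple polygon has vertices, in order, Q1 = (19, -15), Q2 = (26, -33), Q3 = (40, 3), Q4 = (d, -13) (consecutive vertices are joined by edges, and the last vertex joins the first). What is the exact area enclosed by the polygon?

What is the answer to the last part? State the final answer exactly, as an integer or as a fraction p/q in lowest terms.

300

Step 1: 86180 = 2^2 * 5 * 31 * 139; sigma = (1 + 2 + 4) * (1 + 5) * (1 + 31) * (1 + 139) = 7 * 6 * 32 * 140 = 188160; answer 188160
Step 2: W1 = 188160; d = 16; cross terms: (19*-33 - 26*-15)=-237, (26*3 - 40*-33)=1398, (40*-13 - 16*3)=-568, (16*-15 - 19*-13)=7; twice the area = |600| = 600; area = 300; answer 300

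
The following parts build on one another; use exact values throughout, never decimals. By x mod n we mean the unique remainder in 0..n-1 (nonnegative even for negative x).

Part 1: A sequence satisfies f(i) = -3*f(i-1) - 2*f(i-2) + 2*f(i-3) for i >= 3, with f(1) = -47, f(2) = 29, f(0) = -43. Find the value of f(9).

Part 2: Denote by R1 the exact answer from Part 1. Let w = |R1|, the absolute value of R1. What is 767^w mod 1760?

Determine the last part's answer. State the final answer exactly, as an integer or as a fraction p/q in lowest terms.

127

Part 1: f(3) = -3*(29) - 2*(-47) + 2*(-43) = -79; iterating: f(3)=-79, f(4)=85, f(5)=-39, f(6)=-211, f(7)=881, f(8)=-2299, f(9)=4713; answer 4713
Part 2: R1 = 4713; w = 4713; squarings mod 1760: 767^1=767, 767^2=449, 767^4=961, 767^8=1281, 767^16=641, 767^32=801, 767^64=961, 767^128=1281, 767^256=641, 767^512=801, 767^1024=961, 767^2048=1281, 767^4096=641; 767^4713 = 767^1 * 767^8 * 767^32 * 767^64 * 767^512 * 767^4096 = 127 (mod 1760); answer 127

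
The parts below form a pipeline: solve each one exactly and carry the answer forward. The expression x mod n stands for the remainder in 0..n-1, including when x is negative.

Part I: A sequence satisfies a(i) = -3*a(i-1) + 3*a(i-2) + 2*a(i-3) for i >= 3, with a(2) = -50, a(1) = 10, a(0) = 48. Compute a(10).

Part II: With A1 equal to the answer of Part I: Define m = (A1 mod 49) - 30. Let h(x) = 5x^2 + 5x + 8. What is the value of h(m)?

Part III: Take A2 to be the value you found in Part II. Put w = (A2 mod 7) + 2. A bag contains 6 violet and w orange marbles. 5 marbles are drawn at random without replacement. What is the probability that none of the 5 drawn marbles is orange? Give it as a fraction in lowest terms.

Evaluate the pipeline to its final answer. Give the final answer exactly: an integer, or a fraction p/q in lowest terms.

Part I: a(3) = -3*(-50) + 3*(10) + 2*(48) = 276; iterating: a(3)=276, a(4)=-958, a(5)=3602, a(6)=-13128, a(7)=48274, a(8)=-177002, a(9)=649572, a(10)=-2383174; answer -2383174
Part II: A1 = -2383174; m = 9; 5*(9)^2 + 5*(9)^1 + 8 = (405) + (45) + (8) = 458; answer 458
Part III: A2 = 458; w = 5; total draws C(11,5) = 462; favorable C(6,5) = 6; P = 1/77; answer 1/77

1/77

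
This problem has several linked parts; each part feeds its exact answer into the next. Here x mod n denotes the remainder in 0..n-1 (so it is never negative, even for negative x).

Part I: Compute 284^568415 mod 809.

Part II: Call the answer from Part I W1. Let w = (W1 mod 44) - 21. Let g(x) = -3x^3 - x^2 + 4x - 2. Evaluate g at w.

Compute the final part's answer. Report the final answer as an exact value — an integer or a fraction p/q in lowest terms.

Part I: squarings mod 809: 284^1=284, 284^2=565, 284^4=479, 284^8=494, 284^16=527, 284^32=242, 284^64=316, 284^128=349, 284^256=451, 284^512=342, 284^1024=468, 284^2048=594, 284^4096=112, 284^8192=409, 284^16384=627, 284^32768=764, 284^65536=407, 284^131072=613, 284^262144=393, 284^524288=739; 284^568415 = 284^1 * 284^2 * 284^4 * 284^8 * 284^16 * 284^64 * 284^1024 * 284^2048 * 284^8192 * 284^32768 * 284^524288 = 110 (mod 809); answer 110
Part II: W1 = 110; w = 1; -3*(1)^3 - 1*(1)^2 + 4*(1)^1 - 2 = (-3) + (-1) + (4) + (-2) = -2; answer -2

-2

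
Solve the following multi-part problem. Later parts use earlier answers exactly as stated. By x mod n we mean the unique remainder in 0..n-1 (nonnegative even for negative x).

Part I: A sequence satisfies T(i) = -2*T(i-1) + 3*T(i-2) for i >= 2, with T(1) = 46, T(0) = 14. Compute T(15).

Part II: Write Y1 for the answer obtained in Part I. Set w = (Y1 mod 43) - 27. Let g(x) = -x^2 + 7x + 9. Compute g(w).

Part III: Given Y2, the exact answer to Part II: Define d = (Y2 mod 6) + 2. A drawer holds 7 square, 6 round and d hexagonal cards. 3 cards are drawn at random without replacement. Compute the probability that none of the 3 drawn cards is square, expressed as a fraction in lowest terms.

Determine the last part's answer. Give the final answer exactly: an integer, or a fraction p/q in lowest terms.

3/20

Part I: T(2) = -2*(46) + 3*(14) = -50; iterating: T(2)=-50, T(3)=238, T(4)=-626, T(5)=1966, T(6)=-5810, T(7)=17518, T(8)=-52466, T(9)=157486, T(10)=-472370, T(11)=1417198, T(12)=-4251506, T(13)=12754606, T(14)=-38263730, T(15)=114791278; answer 114791278
Part II: Y1 = 114791278; w = -1; -1*(-1)^2 + 7*(-1)^1 + 9 = (-1) + (-7) + (9) = 1; answer 1
Part III: Y2 = 1; d = 3; total draws C(16,3) = 560; favorable C(9,3) = 84; P = 3/20; answer 3/20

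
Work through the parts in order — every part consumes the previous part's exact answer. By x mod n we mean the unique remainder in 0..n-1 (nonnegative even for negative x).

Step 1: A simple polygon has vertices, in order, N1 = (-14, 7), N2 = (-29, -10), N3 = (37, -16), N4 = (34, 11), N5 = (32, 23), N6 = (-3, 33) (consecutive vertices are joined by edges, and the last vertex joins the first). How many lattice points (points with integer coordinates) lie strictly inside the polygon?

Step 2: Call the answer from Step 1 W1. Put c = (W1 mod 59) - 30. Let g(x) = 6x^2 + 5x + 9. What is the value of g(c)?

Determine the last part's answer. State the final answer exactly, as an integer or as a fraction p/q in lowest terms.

Step 1: cross terms: (-14*-10 - -29*7)=343, (-29*-16 - 37*-10)=834, (37*11 - 34*-16)=951, (34*23 - 32*11)=430, (32*33 - -3*23)=1125, (-3*7 - -14*33)=441; twice the area = |4124| = 4124; area = 2062; boundary points = 1 + 6 + 3 + 2 + 5 + 1 = 18; strictly interior points = area - boundary/2 + 1 = 2054; answer 2054
Step 2: W1 = 2054; c = 18; 6*(18)^2 + 5*(18)^1 + 9 = (1944) + (90) + (9) = 2043; answer 2043

2043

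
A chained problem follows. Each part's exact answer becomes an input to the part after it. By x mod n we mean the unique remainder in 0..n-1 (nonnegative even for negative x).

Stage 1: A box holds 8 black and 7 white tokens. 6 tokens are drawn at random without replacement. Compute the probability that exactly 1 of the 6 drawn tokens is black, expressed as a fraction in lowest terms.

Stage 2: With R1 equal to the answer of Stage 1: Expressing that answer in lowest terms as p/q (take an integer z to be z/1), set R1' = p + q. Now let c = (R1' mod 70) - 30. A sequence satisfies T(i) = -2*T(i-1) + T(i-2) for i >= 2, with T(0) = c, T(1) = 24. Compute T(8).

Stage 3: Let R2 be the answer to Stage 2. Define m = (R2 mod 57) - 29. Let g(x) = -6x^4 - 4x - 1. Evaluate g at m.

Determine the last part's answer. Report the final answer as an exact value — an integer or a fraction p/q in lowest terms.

Stage 1: total draws C(15,6) = 5005; favorable C(8,1)*C(7,5) = 168; P = 24/715; answer 24/715
Stage 2: R1 = 24/715; threaded value p + q = 739; c = 9; T(2) = -2*(24) + 1*(9) = -39; iterating: T(2)=-39, T(3)=102, T(4)=-243, T(5)=588, T(6)=-1419, T(7)=3426, T(8)=-8271; answer -8271
Stage 3: R2 = -8271; m = 22; -6*(22)^4 - 4*(22)^1 - 1 = (-1405536) + (-88) + (-1) = -1405625; answer -1405625

-1405625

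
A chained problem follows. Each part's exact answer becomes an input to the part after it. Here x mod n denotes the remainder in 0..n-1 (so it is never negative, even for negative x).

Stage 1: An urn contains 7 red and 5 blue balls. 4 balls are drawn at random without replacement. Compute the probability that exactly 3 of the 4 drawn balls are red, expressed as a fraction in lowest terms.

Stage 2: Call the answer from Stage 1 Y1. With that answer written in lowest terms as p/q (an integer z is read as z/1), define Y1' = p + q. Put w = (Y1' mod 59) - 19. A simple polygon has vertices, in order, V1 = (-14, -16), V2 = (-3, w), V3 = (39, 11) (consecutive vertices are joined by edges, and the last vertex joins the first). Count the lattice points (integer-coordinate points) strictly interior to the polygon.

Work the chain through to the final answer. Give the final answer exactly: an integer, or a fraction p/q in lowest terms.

Stage 1: total draws C(12,4) = 495; favorable C(7,3)*C(5,1) = 175; P = 35/99; answer 35/99
Stage 2: Y1 = 35/99; threaded value p + q = 134; w = -3; cross terms: (-14*-3 - -3*-16)=-6, (-3*11 - 39*-3)=84, (39*-16 - -14*11)=-470; twice the area = |-392| = 392; area = 196; boundary points = 1 + 14 + 1 = 16; strictly interior points = area - boundary/2 + 1 = 189; answer 189

189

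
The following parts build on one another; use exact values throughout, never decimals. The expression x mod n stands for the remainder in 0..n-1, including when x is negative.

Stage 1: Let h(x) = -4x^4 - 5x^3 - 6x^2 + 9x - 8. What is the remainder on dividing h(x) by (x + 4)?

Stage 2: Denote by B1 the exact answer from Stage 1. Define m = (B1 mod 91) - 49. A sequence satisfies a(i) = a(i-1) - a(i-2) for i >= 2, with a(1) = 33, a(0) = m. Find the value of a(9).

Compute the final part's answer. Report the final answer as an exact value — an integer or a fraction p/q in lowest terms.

-17

Stage 1: remainder = value at the root: -4*(-4)^4 - 5*(-4)^3 - 6*(-4)^2 + 9*(-4)^1 - 8 = (-1024) + (320) + (-96) + (-36) + (-8) = -844; answer -844
Stage 2: B1 = -844; m = 17; a(2) = 1*(33) - 1*(17) = 16; iterating: a(2)=16, a(3)=-17, a(4)=-33, a(5)=-16, a(6)=17, a(7)=33, a(8)=16, a(9)=-17; answer -17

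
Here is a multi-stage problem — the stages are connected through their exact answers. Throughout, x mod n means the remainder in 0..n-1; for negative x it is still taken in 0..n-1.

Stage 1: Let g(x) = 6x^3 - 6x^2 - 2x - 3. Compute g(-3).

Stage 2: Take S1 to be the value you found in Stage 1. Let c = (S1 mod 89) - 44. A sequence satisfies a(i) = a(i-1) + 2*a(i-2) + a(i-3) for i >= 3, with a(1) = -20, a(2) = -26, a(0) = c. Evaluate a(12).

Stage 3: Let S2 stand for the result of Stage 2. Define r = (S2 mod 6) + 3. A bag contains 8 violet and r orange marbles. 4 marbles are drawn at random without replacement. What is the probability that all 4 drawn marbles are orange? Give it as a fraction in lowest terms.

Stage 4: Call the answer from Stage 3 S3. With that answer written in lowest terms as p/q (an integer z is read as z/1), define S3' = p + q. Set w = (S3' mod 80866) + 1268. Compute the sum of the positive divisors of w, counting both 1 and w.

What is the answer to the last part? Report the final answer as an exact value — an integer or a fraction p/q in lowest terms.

3080

Stage 1: 6*(-3)^3 - 6*(-3)^2 - 2*(-3)^1 - 3 = (-162) + (-54) + (6) + (-3) = -213; answer -213
Stage 2: S1 = -213; c = 10; a(3) = 1*(-26) + 2*(-20) + 1*(10) = -56; iterating: a(3)=-56, a(4)=-128, a(5)=-266, a(6)=-578, a(7)=-1238, a(8)=-2660, a(9)=-5714, a(10)=-12272, a(11)=-26360, a(12)=-56618; answer -56618
Stage 3: S2 = -56618; r = 7; total draws C(15,4) = 1365; favorable C(7,4) = 35; P = 1/39; answer 1/39
Stage 4: S3 = 1/39; threaded value p + q = 40; w = 1308; 1308 = 2^2 * 3 * 109; sigma = (1 + 2 + 4) * (1 + 3) * (1 + 109) = 7 * 4 * 110 = 3080; answer 3080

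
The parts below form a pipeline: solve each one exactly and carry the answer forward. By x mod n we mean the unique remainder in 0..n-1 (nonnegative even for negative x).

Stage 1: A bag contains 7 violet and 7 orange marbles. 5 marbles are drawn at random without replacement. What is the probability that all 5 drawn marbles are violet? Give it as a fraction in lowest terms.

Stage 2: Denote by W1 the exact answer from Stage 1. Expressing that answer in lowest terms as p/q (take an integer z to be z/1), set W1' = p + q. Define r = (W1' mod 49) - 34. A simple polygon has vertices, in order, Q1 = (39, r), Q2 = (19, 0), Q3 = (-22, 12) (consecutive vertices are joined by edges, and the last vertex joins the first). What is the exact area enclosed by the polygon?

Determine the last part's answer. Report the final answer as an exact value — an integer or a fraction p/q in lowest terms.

Stage 1: total draws C(14,5) = 2002; favorable C(7,5) = 21; P = 3/286; answer 3/286
Stage 2: W1 = 3/286; threaded value p + q = 289; r = 10; cross terms: (39*0 - 19*10)=-190, (19*12 - -22*0)=228, (-22*10 - 39*12)=-688; twice the area = |-650| = 650; area = 325; answer 325

325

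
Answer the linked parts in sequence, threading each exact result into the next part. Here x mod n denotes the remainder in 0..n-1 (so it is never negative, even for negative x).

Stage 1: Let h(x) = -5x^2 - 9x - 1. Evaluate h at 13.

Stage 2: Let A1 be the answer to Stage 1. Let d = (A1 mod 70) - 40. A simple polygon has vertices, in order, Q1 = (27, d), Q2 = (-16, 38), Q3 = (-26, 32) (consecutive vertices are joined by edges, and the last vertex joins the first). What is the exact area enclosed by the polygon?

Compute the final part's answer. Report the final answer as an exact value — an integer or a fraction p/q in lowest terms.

434

Stage 1: -5*(13)^2 - 9*(13)^1 - 1 = (-845) + (-117) + (-1) = -963; answer -963
Stage 2: A1 = -963; d = -23; cross terms: (27*38 - -16*-23)=658, (-16*32 - -26*38)=476, (-26*-23 - 27*32)=-266; twice the area = |868| = 868; area = 434; answer 434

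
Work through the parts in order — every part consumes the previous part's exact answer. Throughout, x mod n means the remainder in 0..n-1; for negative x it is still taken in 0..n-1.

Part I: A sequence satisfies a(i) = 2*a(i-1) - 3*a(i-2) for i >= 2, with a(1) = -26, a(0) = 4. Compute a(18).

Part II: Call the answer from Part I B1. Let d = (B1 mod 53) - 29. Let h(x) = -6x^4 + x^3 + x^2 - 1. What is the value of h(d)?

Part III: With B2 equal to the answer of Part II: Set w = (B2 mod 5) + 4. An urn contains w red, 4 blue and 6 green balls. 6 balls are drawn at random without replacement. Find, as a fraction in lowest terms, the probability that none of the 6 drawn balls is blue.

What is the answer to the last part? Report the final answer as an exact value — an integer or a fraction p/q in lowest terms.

Part I: a(2) = 2*(-26) - 3*(4) = -64; iterating: a(2)=-64, a(3)=-50, a(4)=92, a(5)=334, a(6)=392, a(7)=-218, a(8)=-1612, a(9)=-2570, a(10)=-304, a(11)=7102, a(12)=15116, a(13)=8926, a(14)=-27496, a(15)=-81770, a(16)=-81052, a(17)=83206, a(18)=409568; answer 409568
Part II: B1 = 409568; d = 8; -6*(8)^4 + 1*(8)^3 + 1*(8)^2 - 1 = (-24576) + (512) + (64) + (-1) = -24001; answer -24001
Part III: B2 = -24001; w = 8; total draws C(18,6) = 18564; favorable C(14,6) = 3003; P = 11/68; answer 11/68

11/68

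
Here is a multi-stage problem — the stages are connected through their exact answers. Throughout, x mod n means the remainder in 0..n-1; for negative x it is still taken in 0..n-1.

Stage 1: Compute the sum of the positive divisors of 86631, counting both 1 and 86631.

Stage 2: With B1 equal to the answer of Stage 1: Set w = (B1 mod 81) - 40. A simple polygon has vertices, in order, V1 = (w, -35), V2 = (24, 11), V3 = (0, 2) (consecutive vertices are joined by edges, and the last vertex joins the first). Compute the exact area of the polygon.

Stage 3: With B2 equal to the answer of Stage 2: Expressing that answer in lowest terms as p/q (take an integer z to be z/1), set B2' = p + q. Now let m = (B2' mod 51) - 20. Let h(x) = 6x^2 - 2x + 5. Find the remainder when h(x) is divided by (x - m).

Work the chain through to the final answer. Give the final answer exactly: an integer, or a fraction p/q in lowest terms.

4993

Stage 1: 86631 = 3 * 67 * 431; sigma = (1 + 3) * (1 + 67) * (1 + 431) = 4 * 68 * 432 = 117504; answer 117504
Stage 2: B1 = 117504; w = 14; cross terms: (14*11 - 24*-35)=994, (24*2 - 0*11)=48, (0*-35 - 14*2)=-28; twice the area = |1014| = 1014; area = 507; answer 507
Stage 3: B2 = 507; threaded value p + q = 508; m = 29; remainder = value at the root: 6*(29)^2 - 2*(29)^1 + 5 = (5046) + (-58) + (5) = 4993; answer 4993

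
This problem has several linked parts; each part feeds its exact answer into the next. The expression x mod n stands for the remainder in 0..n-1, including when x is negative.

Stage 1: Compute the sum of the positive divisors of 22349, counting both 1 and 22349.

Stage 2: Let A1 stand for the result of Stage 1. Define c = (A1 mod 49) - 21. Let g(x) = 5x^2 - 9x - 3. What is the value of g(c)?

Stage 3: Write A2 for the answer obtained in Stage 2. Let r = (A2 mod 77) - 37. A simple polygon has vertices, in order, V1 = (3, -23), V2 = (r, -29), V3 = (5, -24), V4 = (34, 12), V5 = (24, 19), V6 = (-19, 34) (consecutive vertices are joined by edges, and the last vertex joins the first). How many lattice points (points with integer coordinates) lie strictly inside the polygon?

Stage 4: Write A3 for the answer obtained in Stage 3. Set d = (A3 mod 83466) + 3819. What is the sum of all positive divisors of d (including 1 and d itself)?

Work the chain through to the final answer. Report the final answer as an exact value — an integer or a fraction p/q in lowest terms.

Stage 1: 22349 is prime, so its only divisors are 1 and 22349; sigma = 1 + 22349 = 22350; answer 22350
Stage 2: A1 = 22350; c = -15; 5*(-15)^2 - 9*(-15)^1 - 3 = (1125) + (135) + (-3) = 1257; answer 1257
Stage 3: A2 = 1257; r = -12; cross terms: (3*-29 - -12*-23)=-363, (-12*-24 - 5*-29)=433, (5*12 - 34*-24)=876, (34*19 - 24*12)=358, (24*34 - -19*19)=1177, (-19*-23 - 3*34)=335; twice the area = |2816| = 2816; area = 1408; boundary points = 3 + 1 + 1 + 1 + 1 + 1 = 8; strictly interior points = area - boundary/2 + 1 = 1405; answer 1405
Stage 4: A3 = 1405; d = 5224; 5224 = 2^3 * 653; sigma = (1 + 2 + 4 + 8) * (1 + 653) = 15 * 654 = 9810; answer 9810

9810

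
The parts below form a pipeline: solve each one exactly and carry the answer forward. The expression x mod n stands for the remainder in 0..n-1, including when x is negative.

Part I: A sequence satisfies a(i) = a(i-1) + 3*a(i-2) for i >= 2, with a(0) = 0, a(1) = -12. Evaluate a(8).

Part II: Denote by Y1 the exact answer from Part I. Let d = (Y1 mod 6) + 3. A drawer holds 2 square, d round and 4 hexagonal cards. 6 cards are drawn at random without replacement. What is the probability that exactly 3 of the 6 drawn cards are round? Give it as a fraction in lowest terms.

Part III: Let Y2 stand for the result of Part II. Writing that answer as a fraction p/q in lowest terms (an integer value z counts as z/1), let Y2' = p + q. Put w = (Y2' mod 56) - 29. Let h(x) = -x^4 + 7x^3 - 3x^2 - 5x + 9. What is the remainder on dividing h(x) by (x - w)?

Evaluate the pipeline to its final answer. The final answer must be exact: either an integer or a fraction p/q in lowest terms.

-273

Part I: a(2) = 1*(-12) + 3*(0) = -12; iterating: a(2)=-12, a(3)=-48, a(4)=-84, a(5)=-228, a(6)=-480, a(7)=-1164, a(8)=-2604; answer -2604
Part II: Y1 = -2604; d = 3; total draws C(9,6) = 84; favorable C(3,3)*C(6,3) = 20; P = 5/21; answer 5/21
Part III: Y2 = 5/21; threaded value p + q = 26; w = -3; remainder = value at the root: -1*(-3)^4 + 7*(-3)^3 - 3*(-3)^2 - 5*(-3)^1 + 9 = (-81) + (-189) + (-27) + (15) + (9) = -273; answer -273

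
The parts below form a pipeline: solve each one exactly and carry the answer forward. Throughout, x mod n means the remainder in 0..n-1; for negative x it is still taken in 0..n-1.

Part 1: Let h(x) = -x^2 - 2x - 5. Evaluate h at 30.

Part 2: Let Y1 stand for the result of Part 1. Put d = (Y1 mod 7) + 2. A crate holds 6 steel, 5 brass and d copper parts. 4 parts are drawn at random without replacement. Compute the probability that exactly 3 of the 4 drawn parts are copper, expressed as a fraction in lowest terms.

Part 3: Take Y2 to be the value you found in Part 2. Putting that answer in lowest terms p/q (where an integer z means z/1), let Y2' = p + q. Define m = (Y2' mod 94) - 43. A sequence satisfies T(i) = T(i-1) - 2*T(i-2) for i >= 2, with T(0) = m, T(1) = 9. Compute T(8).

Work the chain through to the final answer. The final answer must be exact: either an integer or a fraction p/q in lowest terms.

Part 1: -1*(30)^2 - 2*(30)^1 - 5 = (-900) + (-60) + (-5) = -965; answer -965
Part 2: Y1 = -965; d = 3; total draws C(14,4) = 1001; favorable C(3,3)*C(11,1) = 11; P = 1/91; answer 1/91
Part 3: Y2 = 1/91; threaded value p + q = 92; m = 49; T(2) = 1*(9) - 2*(49) = -89; iterating: T(2)=-89, T(3)=-107, T(4)=71, T(5)=285, T(6)=143, T(7)=-427, T(8)=-713; answer -713

-713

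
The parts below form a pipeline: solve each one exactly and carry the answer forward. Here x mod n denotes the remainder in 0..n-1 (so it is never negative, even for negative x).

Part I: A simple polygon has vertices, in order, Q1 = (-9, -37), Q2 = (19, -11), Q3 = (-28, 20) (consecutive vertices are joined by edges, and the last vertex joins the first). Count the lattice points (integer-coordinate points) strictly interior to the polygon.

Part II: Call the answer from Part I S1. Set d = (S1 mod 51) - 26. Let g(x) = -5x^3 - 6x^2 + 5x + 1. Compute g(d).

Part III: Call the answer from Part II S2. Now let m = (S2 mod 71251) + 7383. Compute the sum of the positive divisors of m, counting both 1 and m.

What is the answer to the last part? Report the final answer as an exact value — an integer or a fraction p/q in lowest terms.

Part I: cross terms: (-9*-11 - 19*-37)=802, (19*20 - -28*-11)=72, (-28*-37 - -9*20)=1216; twice the area = |2090| = 2090; area = 1045; boundary points = 2 + 1 + 19 = 22; strictly interior points = area - boundary/2 + 1 = 1035; answer 1035
Part II: S1 = 1035; d = -11; -5*(-11)^3 - 6*(-11)^2 + 5*(-11)^1 + 1 = (6655) + (-726) + (-55) + (1) = 5875; answer 5875
Part III: S2 = 5875; m = 13258; 13258 = 2 * 7 * 947; sigma = (1 + 2) * (1 + 7) * (1 + 947) = 3 * 8 * 948 = 22752; answer 22752

22752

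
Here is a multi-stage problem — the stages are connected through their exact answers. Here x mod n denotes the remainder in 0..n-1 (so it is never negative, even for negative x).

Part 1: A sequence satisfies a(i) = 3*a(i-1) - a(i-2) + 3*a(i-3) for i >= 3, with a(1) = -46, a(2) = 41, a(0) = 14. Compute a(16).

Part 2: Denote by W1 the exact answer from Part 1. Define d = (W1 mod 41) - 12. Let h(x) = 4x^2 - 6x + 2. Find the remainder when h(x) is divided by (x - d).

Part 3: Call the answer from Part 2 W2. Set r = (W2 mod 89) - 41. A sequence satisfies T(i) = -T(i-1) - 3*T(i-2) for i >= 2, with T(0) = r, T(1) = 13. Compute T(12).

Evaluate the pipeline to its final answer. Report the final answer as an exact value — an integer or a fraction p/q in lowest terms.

24485

Part 1: a(3) = 3*(41) - 1*(-46) + 3*(14) = 211; iterating: a(3)=211, a(4)=454, a(5)=1274, a(6)=4001, a(7)=12091, a(8)=36094, a(9)=108194, a(10)=324761, a(11)=974371, a(12)=2922934, a(13)=8768714, a(14)=26306321, a(15)=78919051, a(16)=236756974; answer 236756974
Part 2: W1 = 236756974; d = 2; remainder = value at the root: 4*(2)^2 - 6*(2)^1 + 2 = (16) + (-12) + (2) = 6; answer 6
Part 3: W2 = 6; r = -35; T(2) = -1*(13) - 3*(-35) = 92; iterating: T(2)=92, T(3)=-131, T(4)=-145, T(5)=538, T(6)=-103, T(7)=-1511, T(8)=1820, T(9)=2713, T(10)=-8173, T(11)=34, T(12)=24485; answer 24485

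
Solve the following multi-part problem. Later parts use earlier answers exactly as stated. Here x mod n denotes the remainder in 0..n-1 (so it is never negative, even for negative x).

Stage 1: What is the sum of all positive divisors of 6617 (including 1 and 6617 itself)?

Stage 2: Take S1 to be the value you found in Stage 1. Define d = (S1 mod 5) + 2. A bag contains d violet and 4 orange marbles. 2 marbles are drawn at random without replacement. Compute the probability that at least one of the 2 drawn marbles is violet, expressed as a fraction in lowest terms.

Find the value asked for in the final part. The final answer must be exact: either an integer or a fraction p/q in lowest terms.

3/5

Stage 1: 6617 = 13 * 509; sigma = (1 + 13) * (1 + 509) = 14 * 510 = 7140; answer 7140
Stage 2: S1 = 7140; d = 2; total draws C(6,2) = 15; complement C(4,2) = 6; favorable 15 - 6 = 9; P = 3/5; answer 3/5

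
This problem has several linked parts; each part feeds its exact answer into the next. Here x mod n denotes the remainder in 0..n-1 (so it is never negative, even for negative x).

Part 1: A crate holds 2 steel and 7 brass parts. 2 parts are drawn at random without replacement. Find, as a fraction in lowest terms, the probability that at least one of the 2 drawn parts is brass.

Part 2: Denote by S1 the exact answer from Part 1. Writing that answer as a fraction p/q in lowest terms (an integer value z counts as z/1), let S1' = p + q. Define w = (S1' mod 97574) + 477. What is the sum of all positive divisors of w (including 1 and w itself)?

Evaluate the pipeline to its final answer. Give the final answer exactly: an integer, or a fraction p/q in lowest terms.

966

Part 1: total draws C(9,2) = 36; complement C(2,2) = 1; favorable 36 - 1 = 35; P = 35/36; answer 35/36
Part 2: S1 = 35/36; threaded value p + q = 71; w = 548; 548 = 2^2 * 137; sigma = (1 + 2 + 4) * (1 + 137) = 7 * 138 = 966; answer 966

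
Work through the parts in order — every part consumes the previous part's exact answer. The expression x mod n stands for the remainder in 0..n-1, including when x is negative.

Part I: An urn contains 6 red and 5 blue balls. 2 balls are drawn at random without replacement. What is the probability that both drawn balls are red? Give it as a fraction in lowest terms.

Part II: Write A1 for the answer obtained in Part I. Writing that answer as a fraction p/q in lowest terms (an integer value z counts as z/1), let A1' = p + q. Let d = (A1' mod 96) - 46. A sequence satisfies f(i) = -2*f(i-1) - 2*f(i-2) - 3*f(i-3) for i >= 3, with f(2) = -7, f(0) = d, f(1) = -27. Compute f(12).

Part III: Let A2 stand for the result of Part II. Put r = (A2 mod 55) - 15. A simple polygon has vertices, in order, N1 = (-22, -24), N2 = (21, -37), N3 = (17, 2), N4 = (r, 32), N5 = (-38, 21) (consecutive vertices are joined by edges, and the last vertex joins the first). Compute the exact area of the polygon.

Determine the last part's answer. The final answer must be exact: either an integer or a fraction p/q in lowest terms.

5275/2

Part I: total draws C(11,2) = 55; favorable C(6,2) = 15; P = 3/11; answer 3/11
Part II: A1 = 3/11; threaded value p + q = 14; d = -32; f(3) = -2*(-7) - 2*(-27) - 3*(-32) = 164; iterating: f(3)=164, f(4)=-233, f(5)=159, f(6)=-344, f(7)=1069, f(8)=-1927, f(9)=2748, f(10)=-4849, f(11)=9983, f(12)=-18512; answer -18512
Part III: A2 = -18512; r = 8; cross terms: (-22*-37 - 21*-24)=1318, (21*2 - 17*-37)=671, (17*32 - 8*2)=528, (8*21 - -38*32)=1384, (-38*-24 - -22*21)=1374; twice the area = |5275| = 5275; area = 5275/2; answer 5275/2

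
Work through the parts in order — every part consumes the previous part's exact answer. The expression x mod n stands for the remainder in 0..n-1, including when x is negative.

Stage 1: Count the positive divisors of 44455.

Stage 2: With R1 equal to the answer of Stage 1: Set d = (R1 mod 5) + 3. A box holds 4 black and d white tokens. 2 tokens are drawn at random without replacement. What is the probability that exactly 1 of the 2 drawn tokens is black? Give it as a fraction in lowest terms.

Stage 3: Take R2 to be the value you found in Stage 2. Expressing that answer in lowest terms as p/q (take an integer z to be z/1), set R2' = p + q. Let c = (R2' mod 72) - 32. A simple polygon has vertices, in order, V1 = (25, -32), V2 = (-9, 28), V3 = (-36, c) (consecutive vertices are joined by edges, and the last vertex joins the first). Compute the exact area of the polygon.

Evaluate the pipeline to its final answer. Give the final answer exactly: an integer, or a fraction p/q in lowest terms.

1439

Stage 1: 44455 = 5 * 17 * 523; number of divisors = (1+1) * (1+1) * (1+1) = 8; answer 8
Stage 2: R1 = 8; d = 6; total draws C(10,2) = 45; favorable C(4,1)*C(6,1) = 24; P = 8/15; answer 8/15
Stage 3: R2 = 8/15; threaded value p + q = 23; c = -9; cross terms: (25*28 - -9*-32)=412, (-9*-9 - -36*28)=1089, (-36*-32 - 25*-9)=1377; twice the area = |2878| = 2878; area = 1439; answer 1439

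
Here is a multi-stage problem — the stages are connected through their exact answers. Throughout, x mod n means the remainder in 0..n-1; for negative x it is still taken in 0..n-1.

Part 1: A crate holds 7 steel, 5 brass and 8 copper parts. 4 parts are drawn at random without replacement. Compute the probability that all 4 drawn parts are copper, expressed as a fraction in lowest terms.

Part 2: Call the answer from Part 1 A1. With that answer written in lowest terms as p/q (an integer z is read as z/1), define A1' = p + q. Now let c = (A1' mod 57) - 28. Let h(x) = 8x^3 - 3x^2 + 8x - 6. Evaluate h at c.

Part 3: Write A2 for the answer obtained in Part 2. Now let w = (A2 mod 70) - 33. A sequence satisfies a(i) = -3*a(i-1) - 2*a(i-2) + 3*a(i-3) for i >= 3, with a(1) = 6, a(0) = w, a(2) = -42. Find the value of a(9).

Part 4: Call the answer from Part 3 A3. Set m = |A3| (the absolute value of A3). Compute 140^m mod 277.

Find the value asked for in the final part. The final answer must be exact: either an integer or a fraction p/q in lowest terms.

113

Part 1: total draws C(20,4) = 4845; favorable C(8,4) = 70; P = 14/969; answer 14/969
Part 2: A1 = 14/969; threaded value p + q = 983; c = -14; 8*(-14)^3 - 3*(-14)^2 + 8*(-14)^1 - 6 = (-21952) + (-588) + (-112) + (-6) = -22658; answer -22658
Part 3: A2 = -22658; w = -11; a(3) = -3*(-42) - 2*(6) + 3*(-11) = 81; iterating: a(3)=81, a(4)=-141, a(5)=135, a(6)=120, a(7)=-1053, a(8)=3324, a(9)=-7506; answer -7506
Part 4: A3 = -7506; m = 7506; squarings mod 277: 140^1=140, 140^2=210, 140^4=57, 140^8=202, 140^16=85, 140^32=23, 140^64=252, 140^128=71, 140^256=55, 140^512=255, 140^1024=207, 140^2048=191, 140^4096=194; 140^7506 = 140^2 * 140^16 * 140^64 * 140^256 * 140^1024 * 140^2048 * 140^4096 = 113 (mod 277); answer 113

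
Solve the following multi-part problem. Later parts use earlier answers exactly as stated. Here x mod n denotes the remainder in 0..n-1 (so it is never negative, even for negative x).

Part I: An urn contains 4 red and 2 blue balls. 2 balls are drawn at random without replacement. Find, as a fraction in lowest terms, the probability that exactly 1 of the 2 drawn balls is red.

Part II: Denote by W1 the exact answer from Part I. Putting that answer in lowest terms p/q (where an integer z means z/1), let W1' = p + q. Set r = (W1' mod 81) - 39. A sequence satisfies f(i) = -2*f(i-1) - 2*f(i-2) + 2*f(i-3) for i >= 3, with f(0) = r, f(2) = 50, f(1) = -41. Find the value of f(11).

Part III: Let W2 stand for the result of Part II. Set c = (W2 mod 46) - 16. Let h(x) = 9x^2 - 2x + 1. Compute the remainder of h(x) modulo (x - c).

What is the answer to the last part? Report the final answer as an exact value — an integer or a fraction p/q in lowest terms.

6033

Part I: total draws C(6,2) = 15; favorable C(4,1)*C(2,1) = 8; P = 8/15; answer 8/15
Part II: W1 = 8/15; threaded value p + q = 23; r = -16; f(3) = -2*(50) - 2*(-41) + 2*(-16) = -50; iterating: f(3)=-50, f(4)=-82, f(5)=364, f(6)=-664, f(7)=436, f(8)=1184, f(9)=-4568, f(10)=7640, f(11)=-3776; answer -3776
Part III: W2 = -3776; c = 26; remainder = value at the root: 9*(26)^2 - 2*(26)^1 + 1 = (6084) + (-52) + (1) = 6033; answer 6033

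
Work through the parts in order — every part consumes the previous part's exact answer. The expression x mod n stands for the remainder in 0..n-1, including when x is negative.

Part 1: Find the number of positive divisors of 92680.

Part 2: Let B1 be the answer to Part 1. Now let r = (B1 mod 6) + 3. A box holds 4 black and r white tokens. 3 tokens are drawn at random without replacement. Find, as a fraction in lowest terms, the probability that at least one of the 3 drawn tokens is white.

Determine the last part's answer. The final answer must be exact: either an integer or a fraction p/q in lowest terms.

Part 1: 92680 = 2^3 * 5 * 7 * 331; number of divisors = (3+1) * (1+1) * (1+1) * (1+1) = 32; answer 32
Part 2: B1 = 32; r = 5; total draws C(9,3) = 84; complement C(4,3) = 4; favorable 84 - 4 = 80; P = 20/21; answer 20/21

20/21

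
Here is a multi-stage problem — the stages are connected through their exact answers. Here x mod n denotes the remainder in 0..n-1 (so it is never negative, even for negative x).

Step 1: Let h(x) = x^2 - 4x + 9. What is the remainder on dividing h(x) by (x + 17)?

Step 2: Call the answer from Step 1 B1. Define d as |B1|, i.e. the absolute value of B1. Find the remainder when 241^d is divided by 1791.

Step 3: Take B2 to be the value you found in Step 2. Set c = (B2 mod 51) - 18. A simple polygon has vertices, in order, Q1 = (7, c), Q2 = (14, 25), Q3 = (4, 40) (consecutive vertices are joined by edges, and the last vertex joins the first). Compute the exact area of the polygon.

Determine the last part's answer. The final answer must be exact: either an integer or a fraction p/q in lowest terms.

Step 1: remainder = value at the root: 1*(-17)^2 - 4*(-17)^1 + 9 = (289) + (68) + (9) = 366; answer 366
Step 2: B1 = 366; d = 366; squarings mod 1791: 241^1=241, 241^2=769, 241^4=331, 241^8=310, 241^16=1177, 241^32=886, 241^64=538, 241^128=1093, 241^256=52; 241^366 = 241^2 * 241^4 * 241^8 * 241^32 * 241^64 * 241^256 = 1333 (mod 1791); answer 1333
Step 3: B2 = 1333; c = -11; cross terms: (7*25 - 14*-11)=329, (14*40 - 4*25)=460, (4*-11 - 7*40)=-324; twice the area = |465| = 465; area = 465/2; answer 465/2

465/2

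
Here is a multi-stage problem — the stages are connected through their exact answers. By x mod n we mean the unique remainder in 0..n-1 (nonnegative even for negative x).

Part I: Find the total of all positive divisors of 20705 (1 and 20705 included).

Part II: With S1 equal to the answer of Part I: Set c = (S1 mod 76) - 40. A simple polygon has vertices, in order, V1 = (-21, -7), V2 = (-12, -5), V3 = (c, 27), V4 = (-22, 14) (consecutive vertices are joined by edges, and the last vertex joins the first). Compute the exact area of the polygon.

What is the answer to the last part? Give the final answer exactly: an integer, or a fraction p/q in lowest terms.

283/2

Part I: 20705 = 5 * 41 * 101; sigma = (1 + 5) * (1 + 41) * (1 + 101) = 6 * 42 * 102 = 25704; answer 25704
Part II: S1 = 25704; c = -24; cross terms: (-21*-5 - -12*-7)=21, (-12*27 - -24*-5)=-444, (-24*14 - -22*27)=258, (-22*-7 - -21*14)=448; twice the area = |283| = 283; area = 283/2; answer 283/2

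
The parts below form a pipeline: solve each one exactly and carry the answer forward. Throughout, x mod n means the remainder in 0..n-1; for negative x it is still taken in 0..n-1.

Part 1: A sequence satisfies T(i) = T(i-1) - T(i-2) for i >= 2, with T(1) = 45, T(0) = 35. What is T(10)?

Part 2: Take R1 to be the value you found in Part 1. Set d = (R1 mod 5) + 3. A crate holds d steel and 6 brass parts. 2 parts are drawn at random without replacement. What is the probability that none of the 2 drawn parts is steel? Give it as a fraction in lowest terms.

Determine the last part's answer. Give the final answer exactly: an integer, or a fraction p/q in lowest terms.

Part 1: T(2) = 1*(45) - 1*(35) = 10; iterating: T(2)=10, T(3)=-35, T(4)=-45, T(5)=-10, T(6)=35, T(7)=45, T(8)=10, T(9)=-35, T(10)=-45; answer -45
Part 2: R1 = -45; d = 3; total draws C(9,2) = 36; favorable C(6,2) = 15; P = 5/12; answer 5/12

5/12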